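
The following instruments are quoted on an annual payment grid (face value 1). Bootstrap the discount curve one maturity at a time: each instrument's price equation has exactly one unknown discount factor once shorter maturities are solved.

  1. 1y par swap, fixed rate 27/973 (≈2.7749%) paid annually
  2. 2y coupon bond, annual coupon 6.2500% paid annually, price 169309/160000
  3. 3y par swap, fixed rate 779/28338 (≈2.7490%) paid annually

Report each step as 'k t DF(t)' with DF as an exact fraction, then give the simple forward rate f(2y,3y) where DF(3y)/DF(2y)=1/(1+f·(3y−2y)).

step 1 [1y] swap r/1=27/973: DF=(1 − 27/973·(0))/(1+27/973) = 973/1000 ≈ 0.973000
step 2 [2y] bond c/1=1/16: DF=(169309/160000 − 1/16·(0.973000))/(1+1/16) = 9387/10000 ≈ 0.938700
step 3 [3y] swap r/1=779/28338: DF=(1 − 779/28338·(0.973000+0.938700))/(1+779/28338) = 9221/10000 ≈ 0.922100

1 1 973/1000
2 2 9387/10000
3 3 9221/10000
f(2y,3y) = ((9387/10000)/(9221/10000) − 1)/(1) = 166/9221 ≈ 1.8002%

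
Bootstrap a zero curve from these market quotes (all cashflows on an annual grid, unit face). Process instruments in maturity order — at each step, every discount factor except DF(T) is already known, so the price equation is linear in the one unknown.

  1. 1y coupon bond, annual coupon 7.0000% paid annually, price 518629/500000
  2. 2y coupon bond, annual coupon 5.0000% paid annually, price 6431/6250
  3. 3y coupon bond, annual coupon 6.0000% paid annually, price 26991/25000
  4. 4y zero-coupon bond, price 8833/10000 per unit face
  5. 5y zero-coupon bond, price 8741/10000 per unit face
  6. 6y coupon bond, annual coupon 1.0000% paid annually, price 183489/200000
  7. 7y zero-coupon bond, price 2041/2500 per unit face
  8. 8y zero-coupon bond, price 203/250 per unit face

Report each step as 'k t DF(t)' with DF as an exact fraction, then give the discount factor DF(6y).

step 1 [1y] bond c/1=7/100: DF=(518629/500000 − 7/100·(0))/(1+7/100) = 4847/5000 ≈ 0.969400
step 2 [2y] bond c/1=1/20: DF=(6431/6250 − 1/20·(0.969400))/(1+1/20) = 4669/5000 ≈ 0.933800
step 3 [3y] bond c/1=3/50: DF=(26991/25000 − 3/50·(0.969400+0.933800))/(1+3/50) = 2277/2500 ≈ 0.910800
step 4 [4y] zero: DF = P = 8833/10000 ≈ 0.883300
step 5 [5y] zero: DF = P = 8741/10000 ≈ 0.874100
step 6 [6y] bond c/1=1/100: DF=(183489/200000 − 1/100·(0.969400+0.933800+0.910800+0.883300+0.874100))/(1+1/100) = 8631/10000 ≈ 0.863100
step 7 [7y] zero: DF = P = 2041/2500 ≈ 0.816400
step 8 [8y] zero: DF = P = 203/250 ≈ 0.812000

1 1 4847/5000
2 2 4669/5000
3 3 2277/2500
4 4 8833/10000
5 5 8741/10000
6 6 8631/10000
7 7 2041/2500
8 8 203/250
DF(6y) = 8631/10000 ≈ 0.863100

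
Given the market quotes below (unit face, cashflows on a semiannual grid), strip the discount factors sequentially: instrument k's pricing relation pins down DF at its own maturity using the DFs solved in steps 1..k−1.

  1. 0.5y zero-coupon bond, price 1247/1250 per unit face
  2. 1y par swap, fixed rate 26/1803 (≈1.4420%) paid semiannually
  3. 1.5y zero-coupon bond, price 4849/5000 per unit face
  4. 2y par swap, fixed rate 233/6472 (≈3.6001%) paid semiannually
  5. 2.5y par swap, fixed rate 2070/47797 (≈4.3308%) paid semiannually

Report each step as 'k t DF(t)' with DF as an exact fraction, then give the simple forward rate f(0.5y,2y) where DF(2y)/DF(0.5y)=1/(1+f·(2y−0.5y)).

1 1/2 1247/1250
2 1 9857/10000
3 3/2 4849/5000
4 2 9301/10000
5 5/2 1793/2000
f(0.5y,2y) = ((1247/1250)/(9301/10000) − 1)/(3/2) = 450/9301 ≈ 4.8382%

step 1 [0.5y] zero: DF = P = 1247/1250 ≈ 0.997600
step 2 [1y] swap r/2=13/1803: DF=(1 − 13/1803·(0.997600))/(1+13/1803) = 9857/10000 ≈ 0.985700
step 3 [1.5y] zero: DF = P = 4849/5000 ≈ 0.969800
step 4 [2y] swap r/2=233/12944: DF=(1 − 233/12944·(0.997600+0.985700+0.969800))/(1+233/12944) = 9301/10000 ≈ 0.930100
step 5 [2.5y] swap r/2=1035/47797: DF=(1 − 1035/47797·(0.997600+0.985700+0.969800+0.930100))/(1+1035/47797) = 1793/2000 ≈ 0.896500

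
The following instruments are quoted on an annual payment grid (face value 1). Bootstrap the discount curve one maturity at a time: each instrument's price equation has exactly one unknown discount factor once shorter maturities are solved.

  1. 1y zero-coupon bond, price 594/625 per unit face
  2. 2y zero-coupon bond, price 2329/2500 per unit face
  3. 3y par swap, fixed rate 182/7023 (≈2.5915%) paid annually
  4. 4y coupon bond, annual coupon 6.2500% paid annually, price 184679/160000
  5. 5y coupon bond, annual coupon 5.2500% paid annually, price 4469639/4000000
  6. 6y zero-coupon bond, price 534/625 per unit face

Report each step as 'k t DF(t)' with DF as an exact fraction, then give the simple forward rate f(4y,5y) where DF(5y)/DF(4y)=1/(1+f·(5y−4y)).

1 1 594/625
2 2 2329/2500
3 3 1159/1250
4 4 9211/10000
5 5 2189/2500
6 6 534/625
f(4y,5y) = ((9211/10000)/(2189/2500) − 1)/(1) = 455/8756 ≈ 5.1964%

step 1 [1y] zero: DF = P = 594/625 ≈ 0.950400
step 2 [2y] zero: DF = P = 2329/2500 ≈ 0.931600
step 3 [3y] swap r/1=182/7023: DF=(1 − 182/7023·(0.950400+0.931600))/(1+182/7023) = 1159/1250 ≈ 0.927200
step 4 [4y] bond c/1=1/16: DF=(184679/160000 − 1/16·(0.950400+0.931600+0.927200))/(1+1/16) = 9211/10000 ≈ 0.921100
step 5 [5y] bond c/1=21/400: DF=(4469639/4000000 − 21/400·(0.950400+0.931600+0.927200+0.921100))/(1+21/400) = 2189/2500 ≈ 0.875600
step 6 [6y] zero: DF = P = 534/625 ≈ 0.854400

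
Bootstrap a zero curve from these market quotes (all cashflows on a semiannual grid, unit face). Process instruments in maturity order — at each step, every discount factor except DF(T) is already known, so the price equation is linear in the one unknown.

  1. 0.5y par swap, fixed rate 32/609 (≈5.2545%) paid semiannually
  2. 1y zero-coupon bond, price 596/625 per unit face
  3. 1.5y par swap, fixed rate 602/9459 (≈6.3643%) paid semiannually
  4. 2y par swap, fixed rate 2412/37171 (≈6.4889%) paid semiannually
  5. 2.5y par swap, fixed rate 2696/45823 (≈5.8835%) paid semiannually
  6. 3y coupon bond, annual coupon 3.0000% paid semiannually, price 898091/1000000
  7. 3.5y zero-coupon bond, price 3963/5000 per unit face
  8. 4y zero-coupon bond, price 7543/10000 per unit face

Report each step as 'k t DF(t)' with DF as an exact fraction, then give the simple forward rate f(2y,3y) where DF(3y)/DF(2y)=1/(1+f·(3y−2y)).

1 1/2 609/625
2 1 596/625
3 3/2 9097/10000
4 2 4397/5000
5 5/2 2163/2500
6 3 8171/10000
7 7/2 3963/5000
8 4 7543/10000
f(2y,3y) = ((4397/5000)/(8171/10000) − 1)/(1) = 623/8171 ≈ 7.6245%

step 1 [0.5y] swap r/2=16/609: DF=(1 − 16/609·(0))/(1+16/609) = 609/625 ≈ 0.974400
step 2 [1y] zero: DF = P = 596/625 ≈ 0.953600
step 3 [1.5y] swap r/2=301/9459: DF=(1 − 301/9459·(0.974400+0.953600))/(1+301/9459) = 9097/10000 ≈ 0.909700
step 4 [2y] swap r/2=1206/37171: DF=(1 − 1206/37171·(0.974400+0.953600+0.909700))/(1+1206/37171) = 4397/5000 ≈ 0.879400
step 5 [2.5y] swap r/2=1348/45823: DF=(1 − 1348/45823·(0.974400+0.953600+0.909700+0.879400))/(1+1348/45823) = 2163/2500 ≈ 0.865200
step 6 [3y] bond c/2=3/200: DF=(898091/1000000 − 3/200·(0.974400+0.953600+0.909700+0.879400+0.865200))/(1+3/200) = 8171/10000 ≈ 0.817100
step 7 [3.5y] zero: DF = P = 3963/5000 ≈ 0.792600
step 8 [4y] zero: DF = P = 7543/10000 ≈ 0.754300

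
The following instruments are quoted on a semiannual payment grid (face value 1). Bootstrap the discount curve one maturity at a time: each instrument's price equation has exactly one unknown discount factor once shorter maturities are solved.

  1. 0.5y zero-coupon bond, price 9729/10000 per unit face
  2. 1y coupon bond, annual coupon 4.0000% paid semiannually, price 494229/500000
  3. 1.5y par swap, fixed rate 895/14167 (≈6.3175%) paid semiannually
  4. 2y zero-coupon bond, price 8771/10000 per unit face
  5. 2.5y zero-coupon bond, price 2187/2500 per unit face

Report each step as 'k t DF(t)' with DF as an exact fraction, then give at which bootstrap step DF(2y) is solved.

step 1 [0.5y] zero: DF = P = 9729/10000 ≈ 0.972900
step 2 [1y] bond c/2=1/50: DF=(494229/500000 − 1/50·(0.972900))/(1+1/50) = 19/20 ≈ 0.950000
step 3 [1.5y] swap r/2=895/28334: DF=(1 − 895/28334·(0.972900+0.950000))/(1+895/28334) = 1821/2000 ≈ 0.910500
step 4 [2y] zero: DF = P = 8771/10000 ≈ 0.877100
step 5 [2.5y] zero: DF = P = 2187/2500 ≈ 0.874800

1 1/2 9729/10000
2 1 19/20
3 3/2 1821/2000
4 2 8771/10000
5 5/2 2187/2500
DF(2y) is solved at step 4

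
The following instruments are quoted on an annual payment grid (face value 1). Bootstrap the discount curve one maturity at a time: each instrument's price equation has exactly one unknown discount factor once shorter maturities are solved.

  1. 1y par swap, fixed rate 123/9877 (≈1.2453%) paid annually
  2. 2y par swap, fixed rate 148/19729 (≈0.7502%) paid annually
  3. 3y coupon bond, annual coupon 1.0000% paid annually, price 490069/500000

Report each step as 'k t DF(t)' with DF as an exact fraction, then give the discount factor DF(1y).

step 1 [1y] swap r/1=123/9877: DF=(1 − 123/9877·(0))/(1+123/9877) = 9877/10000 ≈ 0.987700
step 2 [2y] swap r/1=148/19729: DF=(1 − 148/19729·(0.987700))/(1+148/19729) = 2463/2500 ≈ 0.985200
step 3 [3y] bond c/1=1/100: DF=(490069/500000 − 1/100·(0.987700+0.985200))/(1+1/100) = 9509/10000 ≈ 0.950900

1 1 9877/10000
2 2 2463/2500
3 3 9509/10000
DF(1y) = 9877/10000 ≈ 0.987700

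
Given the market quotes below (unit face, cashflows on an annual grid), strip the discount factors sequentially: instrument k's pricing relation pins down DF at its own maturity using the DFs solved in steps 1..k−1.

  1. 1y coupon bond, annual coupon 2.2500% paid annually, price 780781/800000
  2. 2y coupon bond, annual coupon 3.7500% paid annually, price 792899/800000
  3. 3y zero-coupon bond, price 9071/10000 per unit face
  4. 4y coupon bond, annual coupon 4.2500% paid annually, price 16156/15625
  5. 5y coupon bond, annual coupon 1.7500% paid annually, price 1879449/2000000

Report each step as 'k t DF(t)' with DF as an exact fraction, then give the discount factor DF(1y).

1 1 1909/2000
2 2 1151/1250
3 3 9071/10000
4 4 549/625
5 5 4303/5000
DF(1y) = 1909/2000 ≈ 0.954500

step 1 [1y] bond c/1=9/400: DF=(780781/800000 − 9/400·(0))/(1+9/400) = 1909/2000 ≈ 0.954500
step 2 [2y] bond c/1=3/80: DF=(792899/800000 − 3/80·(0.954500))/(1+3/80) = 1151/1250 ≈ 0.920800
step 3 [3y] zero: DF = P = 9071/10000 ≈ 0.907100
step 4 [4y] bond c/1=17/400: DF=(16156/15625 − 17/400·(0.954500+0.920800+0.907100))/(1+17/400) = 549/625 ≈ 0.878400
step 5 [5y] bond c/1=7/400: DF=(1879449/2000000 − 7/400·(0.954500+0.920800+0.907100+0.878400))/(1+7/400) = 4303/5000 ≈ 0.860600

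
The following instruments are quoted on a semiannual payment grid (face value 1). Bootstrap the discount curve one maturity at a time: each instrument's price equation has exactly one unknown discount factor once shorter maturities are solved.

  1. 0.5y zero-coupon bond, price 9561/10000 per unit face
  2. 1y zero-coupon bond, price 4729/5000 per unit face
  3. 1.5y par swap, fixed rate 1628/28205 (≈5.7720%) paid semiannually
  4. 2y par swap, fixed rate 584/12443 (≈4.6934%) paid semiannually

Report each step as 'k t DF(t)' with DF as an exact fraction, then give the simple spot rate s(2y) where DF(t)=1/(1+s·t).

step 1 [0.5y] zero: DF = P = 9561/10000 ≈ 0.956100
step 2 [1y] zero: DF = P = 4729/5000 ≈ 0.945800
step 3 [1.5y] swap r/2=814/28205: DF=(1 − 814/28205·(0.956100+0.945800))/(1+814/28205) = 4593/5000 ≈ 0.918600
step 4 [2y] swap r/2=292/12443: DF=(1 − 292/12443·(0.956100+0.945800+0.918600))/(1+292/12443) = 2281/2500 ≈ 0.912400

1 1/2 9561/10000
2 1 4729/5000
3 3/2 4593/5000
4 2 2281/2500
s(2y) = (1/(2281/2500) − 1)/(2) = 219/4562 ≈ 4.8005%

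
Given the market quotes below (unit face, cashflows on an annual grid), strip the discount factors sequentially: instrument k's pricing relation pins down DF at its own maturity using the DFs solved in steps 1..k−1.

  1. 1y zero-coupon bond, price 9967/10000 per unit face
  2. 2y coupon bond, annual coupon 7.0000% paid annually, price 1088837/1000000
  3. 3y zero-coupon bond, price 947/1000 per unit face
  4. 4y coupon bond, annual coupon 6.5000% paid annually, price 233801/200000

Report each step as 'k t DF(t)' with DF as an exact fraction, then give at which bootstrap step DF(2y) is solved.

step 1 [1y] zero: DF = P = 9967/10000 ≈ 0.996700
step 2 [2y] bond c/1=7/100: DF=(1088837/1000000 − 7/100·(0.996700))/(1+7/100) = 2381/2500 ≈ 0.952400
step 3 [3y] zero: DF = P = 947/1000 ≈ 0.947000
step 4 [4y] bond c/1=13/200: DF=(233801/200000 − 13/200·(0.996700+0.952400+0.947000))/(1+13/200) = 9209/10000 ≈ 0.920900

1 1 9967/10000
2 2 2381/2500
3 3 947/1000
4 4 9209/10000
DF(2y) is solved at step 2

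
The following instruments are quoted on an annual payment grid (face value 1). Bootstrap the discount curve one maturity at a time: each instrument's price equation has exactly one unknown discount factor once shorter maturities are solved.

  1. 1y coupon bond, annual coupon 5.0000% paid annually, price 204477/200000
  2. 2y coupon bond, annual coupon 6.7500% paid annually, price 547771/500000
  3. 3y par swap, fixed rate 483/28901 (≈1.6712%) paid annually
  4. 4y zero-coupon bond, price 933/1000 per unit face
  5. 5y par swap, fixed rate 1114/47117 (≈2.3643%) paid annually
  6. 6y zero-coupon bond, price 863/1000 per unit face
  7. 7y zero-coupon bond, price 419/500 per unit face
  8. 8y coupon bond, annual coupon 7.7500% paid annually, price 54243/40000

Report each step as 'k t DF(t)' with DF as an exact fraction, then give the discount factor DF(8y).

1 1 9737/10000
2 2 9647/10000
3 3 9517/10000
4 4 933/1000
5 5 4443/5000
6 6 863/1000
7 7 419/500
8 8 7973/10000
DF(8y) = 7973/10000 ≈ 0.797300

step 1 [1y] bond c/1=1/20: DF=(204477/200000 − 1/20·(0))/(1+1/20) = 9737/10000 ≈ 0.973700
step 2 [2y] bond c/1=27/400: DF=(547771/500000 − 27/400·(0.973700))/(1+27/400) = 9647/10000 ≈ 0.964700
step 3 [3y] swap r/1=483/28901: DF=(1 − 483/28901·(0.973700+0.964700))/(1+483/28901) = 9517/10000 ≈ 0.951700
step 4 [4y] zero: DF = P = 933/1000 ≈ 0.933000
step 5 [5y] swap r/1=1114/47117: DF=(1 − 1114/47117·(0.973700+0.964700+0.951700+0.933000))/(1+1114/47117) = 4443/5000 ≈ 0.888600
step 6 [6y] zero: DF = P = 863/1000 ≈ 0.863000
step 7 [7y] zero: DF = P = 419/500 ≈ 0.838000
step 8 [8y] bond c/1=31/400: DF=(54243/40000 − 31/400·(0.973700+0.964700+0.951700+0.933000+0.888600+0.863000+0.838000))/(1+31/400) = 7973/10000 ≈ 0.797300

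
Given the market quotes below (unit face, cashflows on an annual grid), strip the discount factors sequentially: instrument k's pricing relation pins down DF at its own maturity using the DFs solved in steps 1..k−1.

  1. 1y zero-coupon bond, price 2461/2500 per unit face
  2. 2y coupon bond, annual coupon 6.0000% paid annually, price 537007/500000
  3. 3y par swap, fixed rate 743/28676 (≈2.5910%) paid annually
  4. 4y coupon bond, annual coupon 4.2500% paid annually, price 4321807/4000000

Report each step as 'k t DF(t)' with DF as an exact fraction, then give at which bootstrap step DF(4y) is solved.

step 1 [1y] zero: DF = P = 2461/2500 ≈ 0.984400
step 2 [2y] bond c/1=3/50: DF=(537007/500000 − 3/50·(0.984400))/(1+3/50) = 383/400 ≈ 0.957500
step 3 [3y] swap r/1=743/28676: DF=(1 − 743/28676·(0.984400+0.957500))/(1+743/28676) = 9257/10000 ≈ 0.925700
step 4 [4y] bond c/1=17/400: DF=(4321807/4000000 − 17/400·(0.984400+0.957500+0.925700))/(1+17/400) = 1839/2000 ≈ 0.919500

1 1 2461/2500
2 2 383/400
3 3 9257/10000
4 4 1839/2000
DF(4y) is solved at step 4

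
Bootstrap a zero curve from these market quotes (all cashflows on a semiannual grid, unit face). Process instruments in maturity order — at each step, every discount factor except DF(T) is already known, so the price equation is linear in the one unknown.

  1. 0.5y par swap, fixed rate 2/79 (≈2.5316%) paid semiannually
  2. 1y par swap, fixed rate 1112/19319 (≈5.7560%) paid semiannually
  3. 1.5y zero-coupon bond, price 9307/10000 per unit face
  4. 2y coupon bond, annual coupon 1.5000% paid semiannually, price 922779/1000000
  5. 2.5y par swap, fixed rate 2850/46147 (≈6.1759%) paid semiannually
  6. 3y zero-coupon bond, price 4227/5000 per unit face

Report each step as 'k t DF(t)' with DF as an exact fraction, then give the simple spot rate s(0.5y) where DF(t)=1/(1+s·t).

step 1 [0.5y] swap r/2=1/79: DF=(1 − 1/79·(0))/(1+1/79) = 79/80 ≈ 0.987500
step 2 [1y] swap r/2=556/19319: DF=(1 − 556/19319·(0.987500))/(1+556/19319) = 2361/2500 ≈ 0.944400
step 3 [1.5y] zero: DF = P = 9307/10000 ≈ 0.930700
step 4 [2y] bond c/2=3/400: DF=(922779/1000000 − 3/400·(0.987500+0.944400+0.930700))/(1+3/400) = 4473/5000 ≈ 0.894600
step 5 [2.5y] swap r/2=1425/46147: DF=(1 − 1425/46147·(0.987500+0.944400+0.930700+0.894600))/(1+1425/46147) = 343/400 ≈ 0.857500
step 6 [3y] zero: DF = P = 4227/5000 ≈ 0.845400

1 1/2 79/80
2 1 2361/2500
3 3/2 9307/10000
4 2 4473/5000
5 5/2 343/400
6 3 4227/5000
s(0.5y) = (1/(79/80) − 1)/(1/2) = 2/79 ≈ 2.5316%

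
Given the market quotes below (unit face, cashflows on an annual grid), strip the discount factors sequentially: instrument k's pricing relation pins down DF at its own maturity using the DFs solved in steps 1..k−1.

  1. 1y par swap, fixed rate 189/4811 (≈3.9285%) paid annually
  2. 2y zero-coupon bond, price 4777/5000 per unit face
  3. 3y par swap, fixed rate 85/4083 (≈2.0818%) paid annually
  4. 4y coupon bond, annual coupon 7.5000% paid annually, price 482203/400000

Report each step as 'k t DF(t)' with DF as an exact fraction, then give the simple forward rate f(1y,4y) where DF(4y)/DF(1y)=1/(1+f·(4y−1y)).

step 1 [1y] swap r/1=189/4811: DF=(1 − 189/4811·(0))/(1+189/4811) = 4811/5000 ≈ 0.962200
step 2 [2y] zero: DF = P = 4777/5000 ≈ 0.955400
step 3 [3y] swap r/1=85/4083: DF=(1 − 85/4083·(0.962200+0.955400))/(1+85/4083) = 1881/2000 ≈ 0.940500
step 4 [4y] bond c/1=3/40: DF=(482203/400000 − 3/40·(0.962200+0.955400+0.940500))/(1+3/40) = 461/500 ≈ 0.922000

1 1 4811/5000
2 2 4777/5000
3 3 1881/2000
4 4 461/500
f(1y,4y) = ((4811/5000)/(461/500) − 1)/(3) = 67/4610 ≈ 1.4534%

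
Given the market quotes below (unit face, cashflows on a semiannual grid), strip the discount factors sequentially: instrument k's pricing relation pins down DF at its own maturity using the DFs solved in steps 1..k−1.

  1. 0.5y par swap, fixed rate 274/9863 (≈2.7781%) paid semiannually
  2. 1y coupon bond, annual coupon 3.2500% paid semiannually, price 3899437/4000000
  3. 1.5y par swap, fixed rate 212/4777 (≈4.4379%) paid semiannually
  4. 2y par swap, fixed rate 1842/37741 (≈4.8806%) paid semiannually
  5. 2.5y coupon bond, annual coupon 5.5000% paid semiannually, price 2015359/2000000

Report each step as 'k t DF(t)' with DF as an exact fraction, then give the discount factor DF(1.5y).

step 1 [0.5y] swap r/2=137/9863: DF=(1 − 137/9863·(0))/(1+137/9863) = 9863/10000 ≈ 0.986300
step 2 [1y] bond c/2=13/800: DF=(3899437/4000000 − 13/800·(0.986300))/(1+13/800) = 1887/2000 ≈ 0.943500
step 3 [1.5y] swap r/2=106/4777: DF=(1 − 106/4777·(0.986300+0.943500))/(1+106/4777) = 2341/2500 ≈ 0.936400
step 4 [2y] swap r/2=921/37741: DF=(1 − 921/37741·(0.986300+0.943500+0.936400))/(1+921/37741) = 9079/10000 ≈ 0.907900
step 5 [2.5y] bond c/2=11/400: DF=(2015359/2000000 − 11/400·(0.986300+0.943500+0.936400+0.907900))/(1+11/400) = 8797/10000 ≈ 0.879700

1 1/2 9863/10000
2 1 1887/2000
3 3/2 2341/2500
4 2 9079/10000
5 5/2 8797/10000
DF(1.5y) = 2341/2500 ≈ 0.936400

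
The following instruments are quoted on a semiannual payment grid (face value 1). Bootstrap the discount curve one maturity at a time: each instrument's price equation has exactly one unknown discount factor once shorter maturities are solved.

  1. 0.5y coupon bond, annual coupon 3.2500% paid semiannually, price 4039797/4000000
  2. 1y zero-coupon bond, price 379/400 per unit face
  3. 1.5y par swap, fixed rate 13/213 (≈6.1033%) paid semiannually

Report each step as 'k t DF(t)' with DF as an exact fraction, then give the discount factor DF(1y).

1 1/2 4969/5000
2 1 379/400
3 3/2 9129/10000
DF(1y) = 379/400 ≈ 0.947500

step 1 [0.5y] bond c/2=13/800: DF=(4039797/4000000 − 13/800·(0))/(1+13/800) = 4969/5000 ≈ 0.993800
step 2 [1y] zero: DF = P = 379/400 ≈ 0.947500
step 3 [1.5y] swap r/2=13/426: DF=(1 − 13/426·(0.993800+0.947500))/(1+13/426) = 9129/10000 ≈ 0.912900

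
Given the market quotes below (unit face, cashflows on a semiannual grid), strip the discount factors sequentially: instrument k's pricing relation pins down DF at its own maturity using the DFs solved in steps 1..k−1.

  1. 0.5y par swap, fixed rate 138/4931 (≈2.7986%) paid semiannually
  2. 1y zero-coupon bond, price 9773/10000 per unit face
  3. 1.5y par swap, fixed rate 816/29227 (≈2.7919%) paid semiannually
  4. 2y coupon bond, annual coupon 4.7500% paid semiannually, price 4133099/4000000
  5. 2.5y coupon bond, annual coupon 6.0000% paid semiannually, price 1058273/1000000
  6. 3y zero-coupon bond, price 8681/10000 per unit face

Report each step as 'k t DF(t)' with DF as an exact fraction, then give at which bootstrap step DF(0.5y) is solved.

1 1/2 4931/5000
2 1 9773/10000
3 3/2 1199/1250
4 2 1883/2000
5 5/2 9149/10000
6 3 8681/10000
DF(0.5y) is solved at step 1

step 1 [0.5y] swap r/2=69/4931: DF=(1 − 69/4931·(0))/(1+69/4931) = 4931/5000 ≈ 0.986200
step 2 [1y] zero: DF = P = 9773/10000 ≈ 0.977300
step 3 [1.5y] swap r/2=408/29227: DF=(1 − 408/29227·(0.986200+0.977300))/(1+408/29227) = 1199/1250 ≈ 0.959200
step 4 [2y] bond c/2=19/800: DF=(4133099/4000000 − 19/800·(0.986200+0.977300+0.959200))/(1+19/800) = 1883/2000 ≈ 0.941500
step 5 [2.5y] bond c/2=3/100: DF=(1058273/1000000 − 3/100·(0.986200+0.977300+0.959200+0.941500))/(1+3/100) = 9149/10000 ≈ 0.914900
step 6 [3y] zero: DF = P = 8681/10000 ≈ 0.868100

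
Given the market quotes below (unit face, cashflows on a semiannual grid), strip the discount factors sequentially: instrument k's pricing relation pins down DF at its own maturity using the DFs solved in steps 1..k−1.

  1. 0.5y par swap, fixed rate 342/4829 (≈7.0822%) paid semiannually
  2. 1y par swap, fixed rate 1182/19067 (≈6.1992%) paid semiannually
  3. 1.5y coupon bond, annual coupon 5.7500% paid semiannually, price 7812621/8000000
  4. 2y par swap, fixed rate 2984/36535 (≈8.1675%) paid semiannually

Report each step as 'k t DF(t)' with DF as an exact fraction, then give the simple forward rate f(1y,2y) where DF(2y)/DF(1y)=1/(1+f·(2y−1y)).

step 1 [0.5y] swap r/2=171/4829: DF=(1 − 171/4829·(0))/(1+171/4829) = 4829/5000 ≈ 0.965800
step 2 [1y] swap r/2=591/19067: DF=(1 − 591/19067·(0.965800))/(1+591/19067) = 9409/10000 ≈ 0.940900
step 3 [1.5y] bond c/2=23/800: DF=(7812621/8000000 − 23/800·(0.965800+0.940900))/(1+23/800) = 112/125 ≈ 0.896000
step 4 [2y] swap r/2=1492/36535: DF=(1 − 1492/36535·(0.965800+0.940900+0.896000))/(1+1492/36535) = 2127/2500 ≈ 0.850800

1 1/2 4829/5000
2 1 9409/10000
3 3/2 112/125
4 2 2127/2500
f(1y,2y) = ((9409/10000)/(2127/2500) − 1)/(1) = 901/8508 ≈ 10.5900%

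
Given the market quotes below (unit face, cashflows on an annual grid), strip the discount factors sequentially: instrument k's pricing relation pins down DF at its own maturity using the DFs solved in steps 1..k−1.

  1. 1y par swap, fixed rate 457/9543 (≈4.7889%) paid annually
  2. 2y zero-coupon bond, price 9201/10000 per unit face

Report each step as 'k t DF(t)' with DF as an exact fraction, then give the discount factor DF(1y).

step 1 [1y] swap r/1=457/9543: DF=(1 − 457/9543·(0))/(1+457/9543) = 9543/10000 ≈ 0.954300
step 2 [2y] zero: DF = P = 9201/10000 ≈ 0.920100

1 1 9543/10000
2 2 9201/10000
DF(1y) = 9543/10000 ≈ 0.954300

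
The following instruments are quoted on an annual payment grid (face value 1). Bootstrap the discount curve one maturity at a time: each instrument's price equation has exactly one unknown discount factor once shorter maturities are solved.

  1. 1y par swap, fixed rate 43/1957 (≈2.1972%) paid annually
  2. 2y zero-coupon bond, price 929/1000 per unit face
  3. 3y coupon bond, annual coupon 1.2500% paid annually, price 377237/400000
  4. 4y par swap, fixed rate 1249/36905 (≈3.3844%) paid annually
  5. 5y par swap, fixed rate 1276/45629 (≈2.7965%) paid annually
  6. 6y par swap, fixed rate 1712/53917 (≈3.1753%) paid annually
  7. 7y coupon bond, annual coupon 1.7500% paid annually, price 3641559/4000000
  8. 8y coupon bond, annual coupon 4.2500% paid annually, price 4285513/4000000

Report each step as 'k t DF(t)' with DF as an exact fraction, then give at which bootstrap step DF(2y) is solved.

step 1 [1y] swap r/1=43/1957: DF=(1 − 43/1957·(0))/(1+43/1957) = 1957/2000 ≈ 0.978500
step 2 [2y] zero: DF = P = 929/1000 ≈ 0.929000
step 3 [3y] bond c/1=1/80: DF=(377237/400000 − 1/80·(0.978500+0.929000))/(1+1/80) = 9079/10000 ≈ 0.907900
step 4 [4y] swap r/1=1249/36905: DF=(1 − 1249/36905·(0.978500+0.929000+0.907900))/(1+1249/36905) = 8751/10000 ≈ 0.875100
step 5 [5y] swap r/1=1276/45629: DF=(1 − 1276/45629·(0.978500+0.929000+0.907900+0.875100))/(1+1276/45629) = 2181/2500 ≈ 0.872400
step 6 [6y] swap r/1=1712/53917: DF=(1 − 1712/53917·(0.978500+0.929000+0.907900+0.875100+0.872400))/(1+1712/53917) = 518/625 ≈ 0.828800
step 7 [7y] bond c/1=7/400: DF=(3641559/4000000 − 7/400·(0.978500+0.929000+0.907900+0.875100+0.872400+0.828800))/(1+7/400) = 401/500 ≈ 0.802000
step 8 [8y] bond c/1=17/400: DF=(4285513/4000000 − 17/400·(0.978500+0.929000+0.907900+0.875100+0.872400+0.828800+0.802000))/(1+17/400) = 969/1250 ≈ 0.775200

1 1 1957/2000
2 2 929/1000
3 3 9079/10000
4 4 8751/10000
5 5 2181/2500
6 6 518/625
7 7 401/500
8 8 969/1250
DF(2y) is solved at step 2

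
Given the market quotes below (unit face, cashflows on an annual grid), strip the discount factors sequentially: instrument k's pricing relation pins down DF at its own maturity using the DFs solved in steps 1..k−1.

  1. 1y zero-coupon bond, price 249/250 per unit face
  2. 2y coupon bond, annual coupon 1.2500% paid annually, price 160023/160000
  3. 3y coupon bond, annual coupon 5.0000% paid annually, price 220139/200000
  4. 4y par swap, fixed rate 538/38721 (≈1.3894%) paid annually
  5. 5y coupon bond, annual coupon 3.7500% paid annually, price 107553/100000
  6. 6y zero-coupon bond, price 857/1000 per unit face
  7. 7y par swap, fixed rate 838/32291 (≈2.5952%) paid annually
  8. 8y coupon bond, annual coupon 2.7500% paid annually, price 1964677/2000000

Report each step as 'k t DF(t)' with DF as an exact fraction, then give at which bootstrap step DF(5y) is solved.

step 1 [1y] zero: DF = P = 249/250 ≈ 0.996000
step 2 [2y] bond c/1=1/80: DF=(160023/160000 − 1/80·(0.996000))/(1+1/80) = 1951/2000 ≈ 0.975500
step 3 [3y] bond c/1=1/20: DF=(220139/200000 − 1/20·(0.996000+0.975500))/(1+1/20) = 1193/1250 ≈ 0.954400
step 4 [4y] swap r/1=538/38721: DF=(1 − 538/38721·(0.996000+0.975500+0.954400))/(1+538/38721) = 4731/5000 ≈ 0.946200
step 5 [5y] bond c/1=3/80: DF=(107553/100000 − 3/80·(0.996000+0.975500+0.954400+0.946200))/(1+3/80) = 8967/10000 ≈ 0.896700
step 6 [6y] zero: DF = P = 857/1000 ≈ 0.857000
step 7 [7y] swap r/1=838/32291: DF=(1 − 838/32291·(0.996000+0.975500+0.954400+0.946200+0.896700+0.857000))/(1+838/32291) = 2081/2500 ≈ 0.832400
step 8 [8y] bond c/1=11/400: DF=(1964677/2000000 − 11/400·(0.996000+0.975500+0.954400+0.946200+0.896700+0.857000+0.832400))/(1+11/400) = 979/1250 ≈ 0.783200

1 1 249/250
2 2 1951/2000
3 3 1193/1250
4 4 4731/5000
5 5 8967/10000
6 6 857/1000
7 7 2081/2500
8 8 979/1250
DF(5y) is solved at step 5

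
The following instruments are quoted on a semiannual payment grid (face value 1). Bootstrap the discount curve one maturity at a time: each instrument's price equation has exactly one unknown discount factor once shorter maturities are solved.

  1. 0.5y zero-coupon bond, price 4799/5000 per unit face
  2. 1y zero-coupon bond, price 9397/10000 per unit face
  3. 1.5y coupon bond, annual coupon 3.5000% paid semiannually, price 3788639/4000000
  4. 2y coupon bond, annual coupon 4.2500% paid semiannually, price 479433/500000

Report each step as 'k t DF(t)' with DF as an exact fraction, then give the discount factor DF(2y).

1 1/2 4799/5000
2 1 9397/10000
3 3/2 4491/5000
4 2 8807/10000
DF(2y) = 8807/10000 ≈ 0.880700

step 1 [0.5y] zero: DF = P = 4799/5000 ≈ 0.959800
step 2 [1y] zero: DF = P = 9397/10000 ≈ 0.939700
step 3 [1.5y] bond c/2=7/400: DF=(3788639/4000000 − 7/400·(0.959800+0.939700))/(1+7/400) = 4491/5000 ≈ 0.898200
step 4 [2y] bond c/2=17/800: DF=(479433/500000 − 17/800·(0.959800+0.939700+0.898200))/(1+17/800) = 8807/10000 ≈ 0.880700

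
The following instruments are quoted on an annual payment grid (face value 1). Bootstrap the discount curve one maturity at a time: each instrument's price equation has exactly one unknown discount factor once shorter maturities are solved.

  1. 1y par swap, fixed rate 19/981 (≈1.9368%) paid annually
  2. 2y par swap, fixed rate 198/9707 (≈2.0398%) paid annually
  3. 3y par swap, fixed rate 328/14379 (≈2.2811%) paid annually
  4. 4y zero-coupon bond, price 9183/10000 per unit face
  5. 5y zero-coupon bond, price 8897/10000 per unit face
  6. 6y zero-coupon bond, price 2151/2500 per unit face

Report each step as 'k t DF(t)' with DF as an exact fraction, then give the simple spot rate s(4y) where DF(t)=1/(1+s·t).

step 1 [1y] swap r/1=19/981: DF=(1 − 19/981·(0))/(1+19/981) = 981/1000 ≈ 0.981000
step 2 [2y] swap r/1=198/9707: DF=(1 − 198/9707·(0.981000))/(1+198/9707) = 2401/2500 ≈ 0.960400
step 3 [3y] swap r/1=328/14379: DF=(1 − 328/14379·(0.981000+0.960400))/(1+328/14379) = 584/625 ≈ 0.934400
step 4 [4y] zero: DF = P = 9183/10000 ≈ 0.918300
step 5 [5y] zero: DF = P = 8897/10000 ≈ 0.889700
step 6 [6y] zero: DF = P = 2151/2500 ≈ 0.860400

1 1 981/1000
2 2 2401/2500
3 3 584/625
4 4 9183/10000
5 5 8897/10000
6 6 2151/2500
s(4y) = (1/(9183/10000) − 1)/(4) = 817/36732 ≈ 2.2242%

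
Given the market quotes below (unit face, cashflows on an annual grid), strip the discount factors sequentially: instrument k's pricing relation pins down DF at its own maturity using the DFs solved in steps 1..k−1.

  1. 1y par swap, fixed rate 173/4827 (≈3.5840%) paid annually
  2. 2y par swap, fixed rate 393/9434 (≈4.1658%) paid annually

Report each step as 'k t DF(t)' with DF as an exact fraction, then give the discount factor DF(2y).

step 1 [1y] swap r/1=173/4827: DF=(1 − 173/4827·(0))/(1+173/4827) = 4827/5000 ≈ 0.965400
step 2 [2y] swap r/1=393/9434: DF=(1 − 393/9434·(0.965400))/(1+393/9434) = 4607/5000 ≈ 0.921400

1 1 4827/5000
2 2 4607/5000
DF(2y) = 4607/5000 ≈ 0.921400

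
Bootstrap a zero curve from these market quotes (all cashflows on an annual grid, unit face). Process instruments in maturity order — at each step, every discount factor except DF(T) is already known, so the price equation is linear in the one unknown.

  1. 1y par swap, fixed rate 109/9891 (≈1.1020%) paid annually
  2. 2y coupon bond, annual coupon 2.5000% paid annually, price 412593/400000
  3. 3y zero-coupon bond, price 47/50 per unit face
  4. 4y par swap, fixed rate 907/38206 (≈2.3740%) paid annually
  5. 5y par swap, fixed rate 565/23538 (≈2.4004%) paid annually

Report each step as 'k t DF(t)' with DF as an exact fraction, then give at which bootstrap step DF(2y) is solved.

step 1 [1y] swap r/1=109/9891: DF=(1 − 109/9891·(0))/(1+109/9891) = 9891/10000 ≈ 0.989100
step 2 [2y] bond c/1=1/40: DF=(412593/400000 − 1/40·(0.989100))/(1+1/40) = 4911/5000 ≈ 0.982200
step 3 [3y] zero: DF = P = 47/50 ≈ 0.940000
step 4 [4y] swap r/1=907/38206: DF=(1 − 907/38206·(0.989100+0.982200+0.940000))/(1+907/38206) = 9093/10000 ≈ 0.909300
step 5 [5y] swap r/1=565/23538: DF=(1 − 565/23538·(0.989100+0.982200+0.940000+0.909300))/(1+565/23538) = 887/1000 ≈ 0.887000

1 1 9891/10000
2 2 4911/5000
3 3 47/50
4 4 9093/10000
5 5 887/1000
DF(2y) is solved at step 2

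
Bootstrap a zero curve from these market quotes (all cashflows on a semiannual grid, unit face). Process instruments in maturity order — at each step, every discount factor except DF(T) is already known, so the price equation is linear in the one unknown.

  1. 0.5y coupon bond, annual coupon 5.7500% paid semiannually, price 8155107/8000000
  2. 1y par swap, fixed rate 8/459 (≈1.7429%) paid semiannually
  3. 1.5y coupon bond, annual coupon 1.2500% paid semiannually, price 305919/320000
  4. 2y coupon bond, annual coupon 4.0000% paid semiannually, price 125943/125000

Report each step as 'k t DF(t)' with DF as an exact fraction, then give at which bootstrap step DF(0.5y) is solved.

step 1 [0.5y] bond c/2=23/800: DF=(8155107/8000000 − 23/800·(0))/(1+23/800) = 9909/10000 ≈ 0.990900
step 2 [1y] swap r/2=4/459: DF=(1 − 4/459·(0.990900))/(1+4/459) = 2457/2500 ≈ 0.982800
step 3 [1.5y] bond c/2=1/160: DF=(305919/320000 − 1/160·(0.990900+0.982800))/(1+1/160) = 4689/5000 ≈ 0.937800
step 4 [2y] bond c/2=1/50: DF=(125943/125000 − 1/50·(0.990900+0.982800+0.937800))/(1+1/50) = 9307/10000 ≈ 0.930700

1 1/2 9909/10000
2 1 2457/2500
3 3/2 4689/5000
4 2 9307/10000
DF(0.5y) is solved at step 1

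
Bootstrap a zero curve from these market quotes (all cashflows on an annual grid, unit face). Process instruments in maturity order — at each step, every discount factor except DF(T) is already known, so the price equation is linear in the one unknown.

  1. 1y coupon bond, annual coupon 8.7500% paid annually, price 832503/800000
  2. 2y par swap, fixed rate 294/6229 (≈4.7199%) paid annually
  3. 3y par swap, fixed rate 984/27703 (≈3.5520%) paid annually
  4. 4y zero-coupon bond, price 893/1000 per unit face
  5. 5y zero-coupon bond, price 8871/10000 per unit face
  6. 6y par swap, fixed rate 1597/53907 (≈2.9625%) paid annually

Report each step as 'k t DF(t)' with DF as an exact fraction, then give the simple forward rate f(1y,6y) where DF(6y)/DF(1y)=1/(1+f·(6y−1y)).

step 1 [1y] bond c/1=7/80: DF=(832503/800000 − 7/80·(0))/(1+7/80) = 9569/10000 ≈ 0.956900
step 2 [2y] swap r/1=294/6229: DF=(1 − 294/6229·(0.956900))/(1+294/6229) = 4559/5000 ≈ 0.911800
step 3 [3y] swap r/1=984/27703: DF=(1 − 984/27703·(0.956900+0.911800))/(1+984/27703) = 1127/1250 ≈ 0.901600
step 4 [4y] zero: DF = P = 893/1000 ≈ 0.893000
step 5 [5y] zero: DF = P = 8871/10000 ≈ 0.887100
step 6 [6y] swap r/1=1597/53907: DF=(1 − 1597/53907·(0.956900+0.911800+0.901600+0.893000+0.887100))/(1+1597/53907) = 8403/10000 ≈ 0.840300

1 1 9569/10000
2 2 4559/5000
3 3 1127/1250
4 4 893/1000
5 5 8871/10000
6 6 8403/10000
f(1y,6y) = ((9569/10000)/(8403/10000) − 1)/(5) = 1166/42015 ≈ 2.7752%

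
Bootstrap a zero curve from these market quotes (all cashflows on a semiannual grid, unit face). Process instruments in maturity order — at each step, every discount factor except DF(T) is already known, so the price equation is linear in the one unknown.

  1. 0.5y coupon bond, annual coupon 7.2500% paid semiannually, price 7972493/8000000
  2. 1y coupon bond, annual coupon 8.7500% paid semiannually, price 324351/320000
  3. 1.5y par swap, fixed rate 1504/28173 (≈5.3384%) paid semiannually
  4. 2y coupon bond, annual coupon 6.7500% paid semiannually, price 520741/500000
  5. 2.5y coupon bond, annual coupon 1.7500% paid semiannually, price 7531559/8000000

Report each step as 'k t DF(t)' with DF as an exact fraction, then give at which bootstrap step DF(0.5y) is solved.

step 1 [0.5y] bond c/2=29/800: DF=(7972493/8000000 − 29/800·(0))/(1+29/800) = 9617/10000 ≈ 0.961700
step 2 [1y] bond c/2=7/160: DF=(324351/320000 − 7/160·(0.961700))/(1+7/160) = 2327/2500 ≈ 0.930800
step 3 [1.5y] swap r/2=752/28173: DF=(1 − 752/28173·(0.961700+0.930800))/(1+752/28173) = 578/625 ≈ 0.924800
step 4 [2y] bond c/2=27/800: DF=(520741/500000 − 27/800·(0.961700+0.930800+0.924800))/(1+27/800) = 1831/2000 ≈ 0.915500
step 5 [2.5y] bond c/2=7/800: DF=(7531559/8000000 − 7/800·(0.961700+0.930800+0.924800+0.915500))/(1+7/800) = 9009/10000 ≈ 0.900900

1 1/2 9617/10000
2 1 2327/2500
3 3/2 578/625
4 2 1831/2000
5 5/2 9009/10000
DF(0.5y) is solved at step 1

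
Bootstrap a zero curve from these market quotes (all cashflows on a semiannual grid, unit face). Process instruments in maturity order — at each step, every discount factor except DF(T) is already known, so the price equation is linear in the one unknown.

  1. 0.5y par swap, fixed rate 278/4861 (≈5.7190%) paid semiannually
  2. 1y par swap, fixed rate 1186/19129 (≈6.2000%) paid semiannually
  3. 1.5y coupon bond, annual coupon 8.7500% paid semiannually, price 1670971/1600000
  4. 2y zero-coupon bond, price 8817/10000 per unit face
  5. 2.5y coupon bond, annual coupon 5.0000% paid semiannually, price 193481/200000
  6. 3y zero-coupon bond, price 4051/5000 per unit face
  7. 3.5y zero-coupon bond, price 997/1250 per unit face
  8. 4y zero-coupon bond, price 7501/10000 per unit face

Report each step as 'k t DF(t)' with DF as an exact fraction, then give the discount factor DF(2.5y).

step 1 [0.5y] swap r/2=139/4861: DF=(1 − 139/4861·(0))/(1+139/4861) = 4861/5000 ≈ 0.972200
step 2 [1y] swap r/2=593/19129: DF=(1 − 593/19129·(0.972200))/(1+593/19129) = 9407/10000 ≈ 0.940700
step 3 [1.5y] bond c/2=7/160: DF=(1670971/1600000 − 7/160·(0.972200+0.940700))/(1+7/160) = 2301/2500 ≈ 0.920400
step 4 [2y] zero: DF = P = 8817/10000 ≈ 0.881700
step 5 [2.5y] bond c/2=1/40: DF=(193481/200000 − 1/40·(0.972200+0.940700+0.920400+0.881700))/(1+1/40) = 2133/2500 ≈ 0.853200
step 6 [3y] zero: DF = P = 4051/5000 ≈ 0.810200
step 7 [3.5y] zero: DF = P = 997/1250 ≈ 0.797600
step 8 [4y] zero: DF = P = 7501/10000 ≈ 0.750100

1 1/2 4861/5000
2 1 9407/10000
3 3/2 2301/2500
4 2 8817/10000
5 5/2 2133/2500
6 3 4051/5000
7 7/2 997/1250
8 4 7501/10000
DF(2.5y) = 2133/2500 ≈ 0.853200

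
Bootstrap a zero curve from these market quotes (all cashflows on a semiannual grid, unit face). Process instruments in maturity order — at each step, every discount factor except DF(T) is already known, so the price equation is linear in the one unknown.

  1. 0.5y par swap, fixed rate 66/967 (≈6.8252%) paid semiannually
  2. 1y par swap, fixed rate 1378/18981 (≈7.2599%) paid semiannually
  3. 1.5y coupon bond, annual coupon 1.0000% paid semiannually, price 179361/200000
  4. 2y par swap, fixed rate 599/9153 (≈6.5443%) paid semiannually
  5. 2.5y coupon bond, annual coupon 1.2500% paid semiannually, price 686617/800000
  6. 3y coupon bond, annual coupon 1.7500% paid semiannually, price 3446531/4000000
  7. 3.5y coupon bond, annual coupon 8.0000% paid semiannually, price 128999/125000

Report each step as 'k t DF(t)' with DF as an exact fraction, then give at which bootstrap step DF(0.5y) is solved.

1 1/2 967/1000
2 1 9311/10000
3 3/2 8829/10000
4 2 4401/5000
5 5/2 4151/5000
6 3 1019/1250
7 7/2 3941/5000
DF(0.5y) is solved at step 1

step 1 [0.5y] swap r/2=33/967: DF=(1 − 33/967·(0))/(1+33/967) = 967/1000 ≈ 0.967000
step 2 [1y] swap r/2=689/18981: DF=(1 − 689/18981·(0.967000))/(1+689/18981) = 9311/10000 ≈ 0.931100
step 3 [1.5y] bond c/2=1/200: DF=(179361/200000 − 1/200·(0.967000+0.931100))/(1+1/200) = 8829/10000 ≈ 0.882900
step 4 [2y] swap r/2=599/18306: DF=(1 − 599/18306·(0.967000+0.931100+0.882900))/(1+599/18306) = 4401/5000 ≈ 0.880200
step 5 [2.5y] bond c/2=1/160: DF=(686617/800000 − 1/160·(0.967000+0.931100+0.882900+0.880200))/(1+1/160) = 4151/5000 ≈ 0.830200
step 6 [3y] bond c/2=7/800: DF=(3446531/4000000 − 7/800·(0.967000+0.931100+0.882900+0.880200+0.830200))/(1+7/800) = 1019/1250 ≈ 0.815200
step 7 [3.5y] bond c/2=1/25: DF=(128999/125000 − 1/25·(0.967000+0.931100+0.882900+0.880200+0.830200+0.815200))/(1+1/25) = 3941/5000 ≈ 0.788200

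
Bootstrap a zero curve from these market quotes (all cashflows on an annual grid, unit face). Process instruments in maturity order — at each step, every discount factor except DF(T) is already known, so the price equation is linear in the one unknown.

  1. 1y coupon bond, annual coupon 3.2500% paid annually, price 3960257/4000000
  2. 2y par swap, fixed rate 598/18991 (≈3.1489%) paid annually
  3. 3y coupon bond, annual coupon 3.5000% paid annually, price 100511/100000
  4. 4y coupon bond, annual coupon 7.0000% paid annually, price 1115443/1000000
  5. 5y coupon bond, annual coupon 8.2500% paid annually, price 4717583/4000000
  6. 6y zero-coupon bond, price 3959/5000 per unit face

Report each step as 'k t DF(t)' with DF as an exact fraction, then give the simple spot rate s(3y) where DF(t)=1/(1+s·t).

step 1 [1y] bond c/1=13/400: DF=(3960257/4000000 − 13/400·(0))/(1+13/400) = 9589/10000 ≈ 0.958900
step 2 [2y] swap r/1=598/18991: DF=(1 − 598/18991·(0.958900))/(1+598/18991) = 4701/5000 ≈ 0.940200
step 3 [3y] bond c/1=7/200: DF=(100511/100000 − 7/200·(0.958900+0.940200))/(1+7/200) = 9069/10000 ≈ 0.906900
step 4 [4y] bond c/1=7/100: DF=(1115443/1000000 − 7/100·(0.958900+0.940200+0.906900))/(1+7/100) = 8589/10000 ≈ 0.858900
step 5 [5y] bond c/1=33/400: DF=(4717583/4000000 − 33/400·(0.958900+0.940200+0.906900+0.858900))/(1+33/400) = 4051/5000 ≈ 0.810200
step 6 [6y] zero: DF = P = 3959/5000 ≈ 0.791800

1 1 9589/10000
2 2 4701/5000
3 3 9069/10000
4 4 8589/10000
5 5 4051/5000
6 6 3959/5000
s(3y) = (1/(9069/10000) − 1)/(3) = 931/27207 ≈ 3.4219%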